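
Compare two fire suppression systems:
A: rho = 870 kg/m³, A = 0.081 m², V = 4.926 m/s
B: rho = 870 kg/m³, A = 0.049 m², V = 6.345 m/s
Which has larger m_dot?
m_dot(A) = 347.1 kg/s, m_dot(B) = 270.5 kg/s. Answer: A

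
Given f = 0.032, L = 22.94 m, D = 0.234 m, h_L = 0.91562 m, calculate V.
Formula: h_L = f \frac{L}{D} \frac{V^2}{2g}
Substituting knowns: 0.91562 = 0.032·(22.94/0.234)·V²/(2·9.81)
Solving for V: V = √(0.91562·2·9.81/(0.032·(22.94/0.234))) = 2.393 m/s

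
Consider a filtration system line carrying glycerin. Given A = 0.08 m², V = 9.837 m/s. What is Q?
Formula: Q = A V
Q = 0.08·9.837·1000 = 787 L/s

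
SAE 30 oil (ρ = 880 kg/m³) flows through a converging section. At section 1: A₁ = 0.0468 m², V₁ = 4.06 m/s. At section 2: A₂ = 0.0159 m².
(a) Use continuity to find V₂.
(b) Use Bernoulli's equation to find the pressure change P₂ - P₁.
(a) Continuity: A₁V₁=A₂V₂ -> V₂=A₁V₁/A₂=0.0468*4.06/0.0159=11.95 m/s
(b) Bernoulli: P₂-P₁=0.5*rho*(V₁^2-V₂^2)/1000=0.5*880*(4.06^2-11.95^2)/1000=-55.58 kPa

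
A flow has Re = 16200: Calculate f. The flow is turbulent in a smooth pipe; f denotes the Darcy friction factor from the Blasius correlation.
Formula: f = \frac{0.316}{Re^{0.25}}
f = 0.316/16200^0.25 = 0.02801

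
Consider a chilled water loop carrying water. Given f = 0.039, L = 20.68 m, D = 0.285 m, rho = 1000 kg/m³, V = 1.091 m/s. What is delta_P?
Formula: \Delta P = f \frac{L}{D} \frac{\rho V^2}{2}
delta_P = 0.039·(20.68/0.285)·0.5·1000·1.091²/1000 = 1.684 kPa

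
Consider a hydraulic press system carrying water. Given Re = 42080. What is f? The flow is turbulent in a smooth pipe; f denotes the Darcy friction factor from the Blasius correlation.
Formula: f = \frac{0.316}{Re^{0.25}}
f = 0.316/42080^0.25 = 0.02206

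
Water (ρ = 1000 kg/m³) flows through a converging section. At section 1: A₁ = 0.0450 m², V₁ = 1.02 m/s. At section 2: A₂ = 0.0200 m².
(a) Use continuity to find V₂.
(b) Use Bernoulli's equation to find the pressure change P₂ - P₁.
(a) Continuity: A₁V₁=A₂V₂ -> V₂=A₁V₁/A₂=0.0450*1.02/0.0200=2.29 m/s
(b) Bernoulli: P₂-P₁=0.5*rho*(V₁^2-V₂^2)/1000=0.5*1000*(1.02^2-2.29^2)/1000=-2.102 kPa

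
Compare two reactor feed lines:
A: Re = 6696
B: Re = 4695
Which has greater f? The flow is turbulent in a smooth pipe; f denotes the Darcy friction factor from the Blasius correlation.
f(A) = 0.03493, f(B) = 0.03817. Answer: B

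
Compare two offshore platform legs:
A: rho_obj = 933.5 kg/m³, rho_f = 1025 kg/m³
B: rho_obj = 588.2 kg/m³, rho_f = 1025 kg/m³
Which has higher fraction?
fraction(A) = 0.9107, fraction(B) = 0.5739. Answer: A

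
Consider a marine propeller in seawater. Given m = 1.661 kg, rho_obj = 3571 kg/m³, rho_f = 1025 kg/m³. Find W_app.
Formula: W_{app} = mg\left(1 - \frac{\rho_f}{\rho_{obj}}\right)
W_app = 1.661·9.81·(1 − 1025/3571) = 11.62 N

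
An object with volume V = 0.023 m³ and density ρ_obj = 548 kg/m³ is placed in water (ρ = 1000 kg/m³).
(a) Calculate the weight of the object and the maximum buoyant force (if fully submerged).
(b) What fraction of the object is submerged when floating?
(a) W=rho_obj*g*V=548*9.81*0.023=123.6 N; F_B(max)=rho*g*V=1000*9.81*0.023=225.6 N
(b) Floating fraction=rho_obj/rho=548/1000=0.548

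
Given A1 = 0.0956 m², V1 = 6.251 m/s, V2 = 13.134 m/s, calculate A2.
Formula: V_2 = \frac{A_1 V_1}{A_2}
Substituting knowns: 13.134 = 0.0956·6.251/A2
Solving for A2: A2 = 0.0956·6.251/13.134 = 0.0455 m²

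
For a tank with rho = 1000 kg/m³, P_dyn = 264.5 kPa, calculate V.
Formula: P_{dyn} = \frac{1}{2} \rho V^2
Substituting knowns: 264.5 = 0.5·1000·V²/1000
Solving for V: V = √(2·(264.5·1000)/1000) = 23 m/s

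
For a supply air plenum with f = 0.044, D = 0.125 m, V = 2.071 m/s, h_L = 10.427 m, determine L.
Formula: h_L = f \frac{L}{D} \frac{V^2}{2g}
Substituting knowns: 10.427 = 0.044·(L/0.125)·2.071²/(2·9.81)
Solving for L: L = 10.427·2·9.81·0.125/(0.044·2.071²) = 135.5 m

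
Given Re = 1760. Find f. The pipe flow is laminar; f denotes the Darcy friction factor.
Formula: f = \frac{64}{Re}
f = 64/1760 = 0.03636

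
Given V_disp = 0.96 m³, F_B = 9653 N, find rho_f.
Formula: F_B = \rho_f g V_{disp}
Substituting knowns: 9653 = rho_f·9.81·0.96
Solving for rho_f: rho_f = 9653/(9.81·0.96) = 1025 kg/m³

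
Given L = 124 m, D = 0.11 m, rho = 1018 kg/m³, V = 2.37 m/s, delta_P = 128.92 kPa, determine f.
Formula: \Delta P = f \frac{L}{D} \frac{\rho V^2}{2}
Substituting knowns: 128.92 = f·(124/0.11)·0.5·1018·2.37²/1000
Solving for f: f = (128.92·1000)/((124/0.11)·0.5·1018·2.37²) = 0.04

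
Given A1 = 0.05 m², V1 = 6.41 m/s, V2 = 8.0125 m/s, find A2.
Formula: V_2 = \frac{A_1 V_1}{A_2}
Substituting knowns: 8.0125 = 0.05·6.41/A2
Solving for A2: A2 = 0.05·6.41/8.0125 = 0.04 m²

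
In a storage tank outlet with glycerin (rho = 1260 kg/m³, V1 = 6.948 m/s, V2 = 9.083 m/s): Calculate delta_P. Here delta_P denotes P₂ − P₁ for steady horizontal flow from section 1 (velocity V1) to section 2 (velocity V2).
Formula: \Delta P = \frac{1}{2} \rho (V_1^2 - V_2^2)
delta_P = 0.5·1260·(6.948² − 9.083²)/1000 = -21.56 kPa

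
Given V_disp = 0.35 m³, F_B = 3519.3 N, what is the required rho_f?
Formula: F_B = \rho_f g V_{disp}
Substituting knowns: 3519.3 = rho_f·9.81·0.35
Solving for rho_f: rho_f = 3519.3/(9.81·0.35) = 1025 kg/m³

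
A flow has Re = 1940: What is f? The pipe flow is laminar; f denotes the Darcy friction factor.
Formula: f = \frac{64}{Re}
f = 64/1940 = 0.03299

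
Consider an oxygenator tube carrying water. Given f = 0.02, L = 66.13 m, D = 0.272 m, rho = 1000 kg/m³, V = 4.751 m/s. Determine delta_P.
Formula: \Delta P = f \frac{L}{D} \frac{\rho V^2}{2}
delta_P = 0.02·(66.13/0.272)·0.5·1000·4.751²/1000 = 54.88 kPa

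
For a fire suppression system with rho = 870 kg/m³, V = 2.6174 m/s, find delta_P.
Formula: V = \sqrt{\frac{2 \Delta P}{\rho}}
Substituting knowns: 2.6174 = √(2·(delta_P·1000)/870)
Solving for delta_P: delta_P = 2.6174²·870/2/1000 = 2.98 kPa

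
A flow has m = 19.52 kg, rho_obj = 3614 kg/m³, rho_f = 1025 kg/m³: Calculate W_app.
Formula: W_{app} = mg\left(1 - \frac{\rho_f}{\rho_{obj}}\right)
W_app = 19.52·9.81·(1 − 1025/3614) = 137.2 N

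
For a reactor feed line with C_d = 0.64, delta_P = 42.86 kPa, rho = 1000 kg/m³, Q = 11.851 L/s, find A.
Formula: Q = C_d A \sqrt{\frac{2 \Delta P}{\rho}}
Substituting knowns: 11.851 = 0.64·A·√(2·(42.86·1000)/1000)·1000
Solving for A: A = (11.851/1000)/(0.64·√(2·(42.86·1000)/1000)) = 0.002 m²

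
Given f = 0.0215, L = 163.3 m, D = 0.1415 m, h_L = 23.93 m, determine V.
Formula: h_L = f \frac{L}{D} \frac{V^2}{2g}
Substituting knowns: 23.93 = 0.0215·(163.3/0.1415)·V²/(2·9.81)
Solving for V: V = √(23.93·2·9.81/(0.0215·(163.3/0.1415))) = 4.35 m/s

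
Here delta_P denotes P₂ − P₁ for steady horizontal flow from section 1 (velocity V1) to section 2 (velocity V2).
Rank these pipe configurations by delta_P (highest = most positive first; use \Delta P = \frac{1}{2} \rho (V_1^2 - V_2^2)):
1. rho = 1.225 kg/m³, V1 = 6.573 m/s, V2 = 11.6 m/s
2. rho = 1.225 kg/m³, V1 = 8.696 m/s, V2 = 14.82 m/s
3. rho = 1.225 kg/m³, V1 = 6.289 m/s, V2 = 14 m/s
Case 1: delta_P = -0.05596 kPa
Case 2: delta_P = -0.08821 kPa
Case 3: delta_P = -0.09582 kPa
Ranking (highest first): 1, 2, 3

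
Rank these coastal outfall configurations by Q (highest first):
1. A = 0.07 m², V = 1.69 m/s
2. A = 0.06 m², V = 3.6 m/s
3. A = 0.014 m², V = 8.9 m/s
Case 1: Q = 118.3 L/s
Case 2: Q = 216 L/s
Case 3: Q = 124.6 L/s
Ranking (highest first): 2, 3, 1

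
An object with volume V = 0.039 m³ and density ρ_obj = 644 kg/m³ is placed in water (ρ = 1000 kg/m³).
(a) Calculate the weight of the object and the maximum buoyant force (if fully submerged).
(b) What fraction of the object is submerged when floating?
(a) W=rho_obj*g*V=644*9.81*0.039=246.4 N; F_B(max)=rho*g*V=1000*9.81*0.039=382.6 N
(b) Floating fraction=rho_obj/rho=644/1000=0.644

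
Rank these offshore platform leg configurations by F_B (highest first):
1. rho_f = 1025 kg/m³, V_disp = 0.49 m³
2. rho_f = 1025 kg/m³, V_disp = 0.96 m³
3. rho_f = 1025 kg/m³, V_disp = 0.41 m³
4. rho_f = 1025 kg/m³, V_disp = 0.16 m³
Case 1: F_B = 4927 N
Case 2: F_B = 9653 N
Case 3: F_B = 4123 N
Case 4: F_B = 1609 N
Ranking (highest first): 2, 1, 3, 4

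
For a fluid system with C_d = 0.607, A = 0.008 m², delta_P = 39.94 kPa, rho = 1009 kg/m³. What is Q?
Formula: Q = C_d A \sqrt{\frac{2 \Delta P}{\rho}}
Q = 0.607·0.008·√(2·(39.94·1000)/1009)·1000 = 43.21 L/s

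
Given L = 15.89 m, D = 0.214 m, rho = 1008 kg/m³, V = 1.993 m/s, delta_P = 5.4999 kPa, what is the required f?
Formula: \Delta P = f \frac{L}{D} \frac{\rho V^2}{2}
Substituting knowns: 5.4999 = f·(15.89/0.214)·0.5·1008·1.993²/1000
Solving for f: f = (5.4999·1000)/((15.89/0.214)·0.5·1008·1.993²) = 0.037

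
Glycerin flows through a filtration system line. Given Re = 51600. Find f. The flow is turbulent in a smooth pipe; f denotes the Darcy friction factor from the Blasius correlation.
Formula: f = \frac{0.316}{Re^{0.25}}
f = 0.316/51600^0.25 = 0.02097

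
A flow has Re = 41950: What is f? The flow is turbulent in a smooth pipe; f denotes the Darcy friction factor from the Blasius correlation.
Formula: f = \frac{0.316}{Re^{0.25}}
f = 0.316/41950^0.25 = 0.02208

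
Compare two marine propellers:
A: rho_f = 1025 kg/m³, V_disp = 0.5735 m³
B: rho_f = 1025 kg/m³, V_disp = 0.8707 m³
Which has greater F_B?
F_B(A) = 5767 N, F_B(B) = 8755 N. Answer: B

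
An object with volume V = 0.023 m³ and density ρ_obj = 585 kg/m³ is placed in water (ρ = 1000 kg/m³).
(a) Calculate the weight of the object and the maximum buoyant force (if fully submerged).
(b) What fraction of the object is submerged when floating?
(a) W=rho_obj*g*V=585*9.81*0.023=132.0 N; F_B(max)=rho*g*V=1000*9.81*0.023=225.6 N
(b) Floating fraction=rho_obj/rho=585/1000=0.585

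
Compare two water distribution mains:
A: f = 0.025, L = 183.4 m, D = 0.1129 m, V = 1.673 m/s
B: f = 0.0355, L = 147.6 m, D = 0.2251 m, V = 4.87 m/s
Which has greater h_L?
h_L(A) = 5.793 m, h_L(B) = 28.14 m. Answer: B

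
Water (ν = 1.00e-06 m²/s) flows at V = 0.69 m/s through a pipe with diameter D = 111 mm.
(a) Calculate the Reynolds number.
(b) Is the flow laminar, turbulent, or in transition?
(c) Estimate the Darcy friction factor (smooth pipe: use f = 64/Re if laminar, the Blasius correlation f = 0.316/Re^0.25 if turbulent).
(a) Re = V·D/ν = 0.69·0.111/1.00e-06 = 76590
(b) Flow regime: turbulent (Re > 4000)
(c) Friction factor: f = 0.316/Re^0.25 = 0.316/76590^0.25 = 0.019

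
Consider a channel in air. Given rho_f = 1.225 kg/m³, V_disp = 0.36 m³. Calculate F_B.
Formula: F_B = \rho_f g V_{disp}
F_B = 1.225·9.81·0.36 = 4.326 N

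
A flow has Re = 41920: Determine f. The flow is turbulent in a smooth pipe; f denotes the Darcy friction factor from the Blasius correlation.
Formula: f = \frac{0.316}{Re^{0.25}}
f = 0.316/41920^0.25 = 0.02208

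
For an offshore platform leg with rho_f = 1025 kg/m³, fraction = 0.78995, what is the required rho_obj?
Formula: f_{sub} = \frac{\rho_{obj}}{\rho_f}
Substituting knowns: 0.78995 = rho_obj/1025
Solving for rho_obj: rho_obj = 0.78995·1025 = 809.7 kg/m³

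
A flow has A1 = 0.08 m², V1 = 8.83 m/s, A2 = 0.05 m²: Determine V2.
Formula: V_2 = \frac{A_1 V_1}{A_2}
V2 = 0.08·8.83/0.05 = 14.13 m/s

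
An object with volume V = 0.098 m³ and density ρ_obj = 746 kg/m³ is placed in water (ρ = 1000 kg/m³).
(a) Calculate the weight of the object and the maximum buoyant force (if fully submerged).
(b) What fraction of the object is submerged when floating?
(a) W=rho_obj*g*V=746*9.81*0.098=717.2 N; F_B(max)=rho*g*V=1000*9.81*0.098=961.4 N
(b) Floating fraction=rho_obj/rho=746/1000=0.746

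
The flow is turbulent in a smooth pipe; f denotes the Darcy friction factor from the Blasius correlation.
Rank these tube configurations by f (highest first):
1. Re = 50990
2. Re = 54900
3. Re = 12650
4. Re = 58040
Case 1: f = 0.02103
Case 2: f = 0.02064
Case 3: f = 0.0298
Case 4: f = 0.02036
Ranking (highest first): 3, 1, 2, 4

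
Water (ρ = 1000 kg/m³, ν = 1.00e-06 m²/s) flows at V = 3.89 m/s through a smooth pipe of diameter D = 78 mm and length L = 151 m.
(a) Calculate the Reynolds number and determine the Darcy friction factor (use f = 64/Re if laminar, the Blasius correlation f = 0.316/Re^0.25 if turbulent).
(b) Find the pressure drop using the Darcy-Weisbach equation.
(a) Re = V·D/ν = 3.89·0.078/1.00e-06 = 303420 → turbulent (Re > 4000); f = 0.316/Re^0.25 = 0.316/303420^0.25 = 0.013464 (Blasius is strictly valid for Re ≲ 1e5; used here as the smooth-pipe estimate the problem specifies)
(b) Darcy-Weisbach: ΔP = f·(L/D)·½ρV²/1000 = 0.013464·(151/0.078)·½·1000·3.89²/1000 = 197.2 kPa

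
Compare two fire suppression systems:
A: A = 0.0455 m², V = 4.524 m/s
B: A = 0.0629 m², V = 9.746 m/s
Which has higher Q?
Q(A) = 205.8 L/s, Q(B) = 613 L/s. Answer: B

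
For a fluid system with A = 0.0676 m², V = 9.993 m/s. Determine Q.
Formula: Q = A V
Q = 0.0676·9.993·1000 = 675.5 L/s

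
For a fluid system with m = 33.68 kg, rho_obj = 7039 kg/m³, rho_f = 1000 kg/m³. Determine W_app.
Formula: W_{app} = mg\left(1 - \frac{\rho_f}{\rho_{obj}}\right)
W_app = 33.68·9.81·(1 − 1000/7039) = 283.5 N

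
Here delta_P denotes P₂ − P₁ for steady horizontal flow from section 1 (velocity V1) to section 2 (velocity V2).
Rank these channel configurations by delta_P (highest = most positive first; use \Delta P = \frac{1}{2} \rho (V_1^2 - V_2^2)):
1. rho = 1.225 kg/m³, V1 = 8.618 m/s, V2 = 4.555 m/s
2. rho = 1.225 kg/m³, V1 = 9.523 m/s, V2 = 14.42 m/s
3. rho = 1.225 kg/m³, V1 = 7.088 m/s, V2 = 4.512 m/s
Case 1: delta_P = 0.03278 kPa
Case 2: delta_P = -0.07181 kPa
Case 3: delta_P = 0.0183 kPa
Ranking (highest first): 1, 3, 2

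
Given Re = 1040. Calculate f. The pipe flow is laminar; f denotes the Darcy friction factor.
Formula: f = \frac{64}{Re}
f = 64/1040 = 0.06154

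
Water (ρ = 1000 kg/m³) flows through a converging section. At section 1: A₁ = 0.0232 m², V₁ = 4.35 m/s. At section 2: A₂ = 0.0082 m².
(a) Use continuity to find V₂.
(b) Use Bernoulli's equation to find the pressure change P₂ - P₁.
(a) Continuity: A₁V₁=A₂V₂ -> V₂=A₁V₁/A₂=0.0232*4.35/0.0082=12.31 m/s
(b) Bernoulli: P₂-P₁=0.5*rho*(V₁^2-V₂^2)/1000=0.5*1000*(4.35^2-12.31^2)/1000=-66.31 kPa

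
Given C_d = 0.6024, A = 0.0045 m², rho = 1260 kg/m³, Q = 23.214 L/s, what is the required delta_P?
Formula: Q = C_d A \sqrt{\frac{2 \Delta P}{\rho}}
Substituting knowns: 23.214 = 0.6024·0.0045·√(2·(delta_P·1000)/1260)·1000
Solving for delta_P: delta_P = ((23.214/1000)/(0.6024·0.0045))²·1260/2/1000 = 46.2 kPa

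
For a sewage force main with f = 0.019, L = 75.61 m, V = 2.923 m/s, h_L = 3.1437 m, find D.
Formula: h_L = f \frac{L}{D} \frac{V^2}{2g}
Substituting knowns: 3.1437 = 0.019·(75.61/D)·2.923²/(2·9.81)
Solving for D: D = 0.019·75.61·2.923²/(2·9.81·3.1437) = 0.199 m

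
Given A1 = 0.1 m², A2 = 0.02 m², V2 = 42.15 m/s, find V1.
Formula: V_2 = \frac{A_1 V_1}{A_2}
Substituting knowns: 42.15 = 0.1·V1/0.02
Solving for V1: V1 = 42.15·0.02/0.1 = 8.43 m/s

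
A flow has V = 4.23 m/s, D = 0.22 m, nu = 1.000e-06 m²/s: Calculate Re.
Formula: Re = \frac{V D}{\nu}
Re = 4.23·0.22/1.000e-06 = 930600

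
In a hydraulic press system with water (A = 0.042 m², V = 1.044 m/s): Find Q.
Formula: Q = A V
Q = 0.042·1.044·1000 = 43.85 L/s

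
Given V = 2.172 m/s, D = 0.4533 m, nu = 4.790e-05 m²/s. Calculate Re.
Formula: Re = \frac{V D}{\nu}
Re = 2.172·0.4533/4.790e-05 = 20555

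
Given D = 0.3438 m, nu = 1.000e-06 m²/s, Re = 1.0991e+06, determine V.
Formula: Re = \frac{V D}{\nu}
Substituting knowns: 1.0991e+06 = V·0.3438/1.000e-06
Solving for V: V = 1.0991e+06·1.000e-06/0.3438 = 3.197 m/s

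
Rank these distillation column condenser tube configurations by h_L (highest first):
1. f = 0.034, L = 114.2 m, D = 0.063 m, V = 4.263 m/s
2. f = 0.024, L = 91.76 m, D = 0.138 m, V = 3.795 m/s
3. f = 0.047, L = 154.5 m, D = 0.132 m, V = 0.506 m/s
Case 1: h_L = 57.09 m
Case 2: h_L = 11.71 m
Case 3: h_L = 0.7179 m
Ranking (highest first): 1, 2, 3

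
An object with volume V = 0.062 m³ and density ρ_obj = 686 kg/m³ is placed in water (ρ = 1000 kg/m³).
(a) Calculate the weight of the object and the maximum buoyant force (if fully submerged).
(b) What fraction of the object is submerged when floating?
(a) W=rho_obj*g*V=686*9.81*0.062=417.2 N; F_B(max)=rho*g*V=1000*9.81*0.062=608.2 N
(b) Floating fraction=rho_obj/rho=686/1000=0.686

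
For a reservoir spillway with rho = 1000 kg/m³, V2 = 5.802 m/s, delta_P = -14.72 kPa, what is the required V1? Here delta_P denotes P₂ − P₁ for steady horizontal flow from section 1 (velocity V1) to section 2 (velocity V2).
Formula: \Delta P = \frac{1}{2} \rho (V_1^2 - V_2^2)
Substituting knowns: -14.72 = 0.5·1000·(V1² − 5.802²)/1000
Solving for V1: V1 = √(5.802² + 2·(-14.72·1000)/1000) = 2.055 m/s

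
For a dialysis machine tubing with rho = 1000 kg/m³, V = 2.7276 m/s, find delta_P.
Formula: V = \sqrt{\frac{2 \Delta P}{\rho}}
Substituting knowns: 2.7276 = √(2·(delta_P·1000)/1000)
Solving for delta_P: delta_P = 2.7276²·1000/2/1000 = 3.72 kPa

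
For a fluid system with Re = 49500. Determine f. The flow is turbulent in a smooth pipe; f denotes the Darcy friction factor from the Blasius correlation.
Formula: f = \frac{0.316}{Re^{0.25}}
f = 0.316/49500^0.25 = 0.02119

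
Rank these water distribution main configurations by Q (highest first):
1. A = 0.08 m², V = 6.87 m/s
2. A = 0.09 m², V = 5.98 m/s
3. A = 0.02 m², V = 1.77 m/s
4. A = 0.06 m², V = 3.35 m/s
Case 1: Q = 549.6 L/s
Case 2: Q = 538.2 L/s
Case 3: Q = 35.4 L/s
Case 4: Q = 201 L/s
Ranking (highest first): 1, 2, 4, 3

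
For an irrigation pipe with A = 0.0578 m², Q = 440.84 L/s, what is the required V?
Formula: Q = A V
Substituting knowns: 440.84 = 0.0578·V·1000
Solving for V: V = (440.84/1000)/0.0578 = 7.627 m/s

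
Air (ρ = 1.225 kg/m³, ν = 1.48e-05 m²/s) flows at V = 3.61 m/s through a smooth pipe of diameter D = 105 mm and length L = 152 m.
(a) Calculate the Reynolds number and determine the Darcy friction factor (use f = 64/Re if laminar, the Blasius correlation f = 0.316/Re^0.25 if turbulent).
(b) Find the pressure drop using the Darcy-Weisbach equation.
(a) Re = V·D/ν = 3.61·0.105/1.48e-05 = 25611 → turbulent (Re > 4000); f = 0.316/Re^0.25 = 0.316/25611^0.25 = 0.024979
(b) Darcy-Weisbach: ΔP = f·(L/D)·½ρV²/1000 = 0.024979·(152/0.105)·½·1.225·3.61²/1000 = 0.2886 kPa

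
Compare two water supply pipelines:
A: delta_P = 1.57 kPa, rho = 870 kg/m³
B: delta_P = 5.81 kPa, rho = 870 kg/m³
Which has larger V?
V(A) = 1.9 m/s, V(B) = 3.655 m/s. Answer: B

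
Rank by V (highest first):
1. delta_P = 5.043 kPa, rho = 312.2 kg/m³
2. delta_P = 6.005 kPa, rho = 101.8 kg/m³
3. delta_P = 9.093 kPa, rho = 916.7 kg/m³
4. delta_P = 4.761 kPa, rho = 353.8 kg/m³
Case 1: V = 5.684 m/s
Case 2: V = 10.86 m/s
Case 3: V = 4.454 m/s
Case 4: V = 5.188 m/s
Ranking (highest first): 2, 1, 4, 3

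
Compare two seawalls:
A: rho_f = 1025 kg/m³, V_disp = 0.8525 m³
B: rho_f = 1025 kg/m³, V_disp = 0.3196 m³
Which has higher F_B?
F_B(A) = 8572 N, F_B(B) = 3214 N. Answer: A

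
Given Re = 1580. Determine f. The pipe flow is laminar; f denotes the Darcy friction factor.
Formula: f = \frac{64}{Re}
f = 64/1580 = 0.04051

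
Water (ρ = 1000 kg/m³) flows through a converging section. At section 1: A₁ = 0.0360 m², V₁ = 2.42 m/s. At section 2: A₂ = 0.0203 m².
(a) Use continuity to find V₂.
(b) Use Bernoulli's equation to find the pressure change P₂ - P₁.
(a) Continuity: A₁V₁=A₂V₂ -> V₂=A₁V₁/A₂=0.0360*2.42/0.0203=4.29 m/s
(b) Bernoulli: P₂-P₁=0.5*rho*(V₁^2-V₂^2)/1000=0.5*1000*(2.42^2-4.29^2)/1000=-6.274 kPa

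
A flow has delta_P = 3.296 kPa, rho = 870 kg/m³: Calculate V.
Formula: V = \sqrt{\frac{2 \Delta P}{\rho}}
V = √(2·(3.296·1000)/870) = 2.753 m/s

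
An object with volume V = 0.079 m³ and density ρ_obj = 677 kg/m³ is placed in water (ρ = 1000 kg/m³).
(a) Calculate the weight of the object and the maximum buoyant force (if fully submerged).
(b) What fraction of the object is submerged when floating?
(a) W=rho_obj*g*V=677*9.81*0.079=524.7 N; F_B(max)=rho*g*V=1000*9.81*0.079=775.0 N
(b) Floating fraction=rho_obj/rho=677/1000=0.677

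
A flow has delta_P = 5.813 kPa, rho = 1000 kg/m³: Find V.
Formula: V = \sqrt{\frac{2 \Delta P}{\rho}}
V = √(2·(5.813·1000)/1000) = 3.41 m/s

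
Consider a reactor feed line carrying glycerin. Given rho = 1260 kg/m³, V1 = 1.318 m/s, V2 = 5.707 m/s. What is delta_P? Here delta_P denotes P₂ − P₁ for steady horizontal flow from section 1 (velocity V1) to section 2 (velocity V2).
Formula: \Delta P = \frac{1}{2} \rho (V_1^2 - V_2^2)
delta_P = 0.5·1260·(1.318² − 5.707²)/1000 = -19.42 kPa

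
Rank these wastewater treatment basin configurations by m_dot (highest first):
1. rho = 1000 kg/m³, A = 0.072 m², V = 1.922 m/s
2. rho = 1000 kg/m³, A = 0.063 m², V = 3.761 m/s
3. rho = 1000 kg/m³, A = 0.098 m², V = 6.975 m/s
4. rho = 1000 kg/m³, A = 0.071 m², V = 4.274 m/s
Case 1: m_dot = 138.4 kg/s
Case 2: m_dot = 236.9 kg/s
Case 3: m_dot = 683.5 kg/s
Case 4: m_dot = 303.5 kg/s
Ranking (highest first): 3, 4, 2, 1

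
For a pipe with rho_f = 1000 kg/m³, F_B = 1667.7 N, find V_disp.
Formula: F_B = \rho_f g V_{disp}
Substituting knowns: 1667.7 = 1000·9.81·V_disp
Solving for V_disp: V_disp = 1667.7/(1000·9.81) = 0.17 m³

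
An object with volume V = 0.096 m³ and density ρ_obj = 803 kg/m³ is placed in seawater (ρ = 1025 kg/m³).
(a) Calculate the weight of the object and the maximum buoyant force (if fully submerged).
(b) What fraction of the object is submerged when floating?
(a) W=rho_obj*g*V=803*9.81*0.096=756.2 N; F_B(max)=rho*g*V=1025*9.81*0.096=965.3 N
(b) Floating fraction=rho_obj/rho=803/1025=0.783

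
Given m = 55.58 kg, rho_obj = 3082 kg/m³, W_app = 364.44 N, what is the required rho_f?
Formula: W_{app} = mg\left(1 - \frac{\rho_f}{\rho_{obj}}\right)
Substituting knowns: 364.44 = 55.58·9.81·(1 − rho_f/3082)
Solving for rho_f: rho_f = 3082·(1 − 364.44/(55.58·9.81)) = 1022 kg/m³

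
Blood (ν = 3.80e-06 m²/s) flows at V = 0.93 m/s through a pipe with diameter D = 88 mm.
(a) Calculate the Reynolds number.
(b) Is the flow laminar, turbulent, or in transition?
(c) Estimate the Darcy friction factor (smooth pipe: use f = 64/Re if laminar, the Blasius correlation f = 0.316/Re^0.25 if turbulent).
(a) Re = V·D/ν = 0.93·0.088/3.80e-06 = 21537
(b) Flow regime: turbulent (Re > 4000)
(c) Friction factor: f = 0.316/Re^0.25 = 0.316/21537^0.25 = 0.02608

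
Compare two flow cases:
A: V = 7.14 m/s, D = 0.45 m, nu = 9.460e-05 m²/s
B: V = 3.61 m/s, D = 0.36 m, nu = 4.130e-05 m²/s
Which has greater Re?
Re(A) = 33964, Re(B) = 31467. Answer: A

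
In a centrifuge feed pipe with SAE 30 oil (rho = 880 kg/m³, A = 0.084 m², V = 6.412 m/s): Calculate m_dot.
Formula: \dot{m} = \rho A V
m_dot = 880·0.084·6.412 = 474 kg/s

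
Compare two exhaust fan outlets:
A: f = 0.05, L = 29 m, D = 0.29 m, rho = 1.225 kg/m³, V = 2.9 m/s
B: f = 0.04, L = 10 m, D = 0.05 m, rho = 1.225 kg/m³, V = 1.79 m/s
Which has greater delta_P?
delta_P(A) = 0.02576 kPa, delta_P(B) = 0.0157 kPa. Answer: A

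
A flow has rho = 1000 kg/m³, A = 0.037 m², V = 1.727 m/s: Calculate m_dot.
Formula: \dot{m} = \rho A V
m_dot = 1000·0.037·1.727 = 63.9 kg/s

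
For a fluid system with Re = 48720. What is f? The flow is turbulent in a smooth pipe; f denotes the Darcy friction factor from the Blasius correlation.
Formula: f = \frac{0.316}{Re^{0.25}}
f = 0.316/48720^0.25 = 0.02127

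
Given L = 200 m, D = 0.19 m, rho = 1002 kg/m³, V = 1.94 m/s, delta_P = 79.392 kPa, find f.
Formula: \Delta P = f \frac{L}{D} \frac{\rho V^2}{2}
Substituting knowns: 79.392 = f·(200/0.19)·0.5·1002·1.94²/1000
Solving for f: f = (79.392·1000)/((200/0.19)·0.5·1002·1.94²) = 0.04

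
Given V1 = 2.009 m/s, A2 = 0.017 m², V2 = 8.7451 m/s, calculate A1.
Formula: V_2 = \frac{A_1 V_1}{A_2}
Substituting knowns: 8.7451 = A1·2.009/0.017
Solving for A1: A1 = 8.7451·0.017/2.009 = 0.074 m²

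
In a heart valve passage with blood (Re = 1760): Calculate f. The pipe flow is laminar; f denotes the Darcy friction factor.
Formula: f = \frac{64}{Re}
f = 64/1760 = 0.03636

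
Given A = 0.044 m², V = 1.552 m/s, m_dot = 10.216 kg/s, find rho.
Formula: \dot{m} = \rho A V
Substituting knowns: 10.216 = rho·0.044·1.552
Solving for rho: rho = 10.216/(0.044·1.552) = 149.6 kg/m³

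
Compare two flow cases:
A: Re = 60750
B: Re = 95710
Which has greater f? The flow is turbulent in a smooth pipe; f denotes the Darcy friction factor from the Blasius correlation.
f(A) = 0.02013, f(B) = 0.01797. Answer: A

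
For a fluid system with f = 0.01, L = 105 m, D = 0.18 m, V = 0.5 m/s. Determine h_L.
Formula: h_L = f \frac{L}{D} \frac{V^2}{2g}
h_L = 0.01·(105/0.18)·0.5²/(2·9.81) = 0.07433 m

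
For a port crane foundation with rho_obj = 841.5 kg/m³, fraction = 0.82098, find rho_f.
Formula: f_{sub} = \frac{\rho_{obj}}{\rho_f}
Substituting knowns: 0.82098 = 841.5/rho_f
Solving for rho_f: rho_f = 841.5/0.82098 = 1025 kg/m³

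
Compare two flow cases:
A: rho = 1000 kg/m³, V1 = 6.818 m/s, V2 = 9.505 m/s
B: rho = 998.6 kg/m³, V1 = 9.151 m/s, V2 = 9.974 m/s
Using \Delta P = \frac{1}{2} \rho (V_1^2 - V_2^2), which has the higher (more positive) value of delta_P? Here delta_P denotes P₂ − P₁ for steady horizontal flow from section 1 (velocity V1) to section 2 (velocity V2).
delta_P(A) = -21.93 kPa, delta_P(B) = -7.859 kPa. Answer: B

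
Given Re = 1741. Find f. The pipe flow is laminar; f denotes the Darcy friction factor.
Formula: f = \frac{64}{Re}
f = 64/1741 = 0.03676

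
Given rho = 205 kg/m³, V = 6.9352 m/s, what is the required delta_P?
Formula: V = \sqrt{\frac{2 \Delta P}{\rho}}
Substituting knowns: 6.9352 = √(2·(delta_P·1000)/205)
Solving for delta_P: delta_P = 6.9352²·205/2/1000 = 4.93 kPa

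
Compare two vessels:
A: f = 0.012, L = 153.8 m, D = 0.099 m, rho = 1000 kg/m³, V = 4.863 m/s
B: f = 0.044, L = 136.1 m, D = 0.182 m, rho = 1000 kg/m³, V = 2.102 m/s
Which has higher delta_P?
delta_P(A) = 220.4 kPa, delta_P(B) = 72.69 kPa. Answer: A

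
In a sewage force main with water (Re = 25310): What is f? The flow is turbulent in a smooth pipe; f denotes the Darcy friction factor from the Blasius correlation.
Formula: f = \frac{0.316}{Re^{0.25}}
f = 0.316/25310^0.25 = 0.02505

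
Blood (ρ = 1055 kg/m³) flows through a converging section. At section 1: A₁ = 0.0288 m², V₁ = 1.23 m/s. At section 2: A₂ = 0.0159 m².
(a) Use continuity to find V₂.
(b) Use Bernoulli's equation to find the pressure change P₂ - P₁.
(a) Continuity: A₁V₁=A₂V₂ -> V₂=A₁V₁/A₂=0.0288*1.23/0.0159=2.23 m/s
(b) Bernoulli: P₂-P₁=0.5*rho*(V₁^2-V₂^2)/1000=0.5*1055*(1.23^2-2.23^2)/1000=-1.825 kPa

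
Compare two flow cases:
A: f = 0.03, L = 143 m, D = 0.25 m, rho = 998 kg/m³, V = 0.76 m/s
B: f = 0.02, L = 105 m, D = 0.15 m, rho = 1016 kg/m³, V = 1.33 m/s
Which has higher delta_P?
delta_P(A) = 4.946 kPa, delta_P(B) = 12.58 kPa. Answer: B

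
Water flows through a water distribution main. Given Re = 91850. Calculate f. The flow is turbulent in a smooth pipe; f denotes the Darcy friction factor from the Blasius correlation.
Formula: f = \frac{0.316}{Re^{0.25}}
f = 0.316/91850^0.25 = 0.01815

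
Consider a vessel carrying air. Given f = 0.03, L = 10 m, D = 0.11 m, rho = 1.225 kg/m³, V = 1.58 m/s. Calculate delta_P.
Formula: \Delta P = f \frac{L}{D} \frac{\rho V^2}{2}
delta_P = 0.03·(10/0.11)·0.5·1.225·1.58²/1000 = 0.00417 kPa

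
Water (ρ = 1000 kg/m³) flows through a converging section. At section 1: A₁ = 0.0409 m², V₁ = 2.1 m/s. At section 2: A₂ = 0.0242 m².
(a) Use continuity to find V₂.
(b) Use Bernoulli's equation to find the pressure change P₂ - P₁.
(a) Continuity: A₁V₁=A₂V₂ -> V₂=A₁V₁/A₂=0.0409*2.1/0.0242=3.55 m/s
(b) Bernoulli: P₂-P₁=0.5*rho*(V₁^2-V₂^2)/1000=0.5*1000*(2.1^2-3.55^2)/1000=-4.096 kPa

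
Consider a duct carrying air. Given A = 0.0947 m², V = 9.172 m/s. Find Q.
Formula: Q = A V
Q = 0.0947·9.172·1000 = 868.6 L/s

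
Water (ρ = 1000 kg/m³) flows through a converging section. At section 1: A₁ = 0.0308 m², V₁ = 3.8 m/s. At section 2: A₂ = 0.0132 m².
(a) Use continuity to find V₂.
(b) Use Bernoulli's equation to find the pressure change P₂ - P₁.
(a) Continuity: A₁V₁=A₂V₂ -> V₂=A₁V₁/A₂=0.0308*3.8/0.0132=8.87 m/s
(b) Bernoulli: P₂-P₁=0.5*rho*(V₁^2-V₂^2)/1000=0.5*1000*(3.8^2-8.87^2)/1000=-32.12 kPa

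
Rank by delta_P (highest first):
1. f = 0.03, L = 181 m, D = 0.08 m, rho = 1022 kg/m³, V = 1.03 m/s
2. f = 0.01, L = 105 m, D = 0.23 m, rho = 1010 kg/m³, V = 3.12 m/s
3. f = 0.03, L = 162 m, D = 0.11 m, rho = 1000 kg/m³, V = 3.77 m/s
Case 1: delta_P = 36.8 kPa
Case 2: delta_P = 22.44 kPa
Case 3: delta_P = 314 kPa
Ranking (highest first): 3, 1, 2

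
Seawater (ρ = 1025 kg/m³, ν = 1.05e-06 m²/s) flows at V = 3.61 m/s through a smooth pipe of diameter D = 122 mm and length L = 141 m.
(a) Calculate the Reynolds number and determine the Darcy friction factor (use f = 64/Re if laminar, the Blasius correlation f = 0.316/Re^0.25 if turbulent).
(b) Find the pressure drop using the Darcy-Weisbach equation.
(a) Re = V·D/ν = 3.61·0.122/1.05e-06 = 419450 → turbulent (Re > 4000); f = 0.316/Re^0.25 = 0.316/419450^0.25 = 0.012417 (Blasius is strictly valid for Re ≲ 1e5; used here as the smooth-pipe estimate the problem specifies)
(b) Darcy-Weisbach: ΔP = f·(L/D)·½ρV²/1000 = 0.012417·(141/0.122)·½·1025·3.61²/1000 = 95.85 kPa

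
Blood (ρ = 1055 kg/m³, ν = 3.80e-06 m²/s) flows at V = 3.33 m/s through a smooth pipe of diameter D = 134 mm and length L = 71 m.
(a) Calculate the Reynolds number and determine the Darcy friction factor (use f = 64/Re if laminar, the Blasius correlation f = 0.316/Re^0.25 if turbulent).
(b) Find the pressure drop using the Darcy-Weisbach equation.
(a) Re = V·D/ν = 3.33·0.134/3.80e-06 = 117430 → turbulent (Re > 4000); f = 0.316/Re^0.25 = 0.316/117430^0.25 = 0.01707 (Blasius is strictly valid for Re ≲ 1e5; used here as the smooth-pipe estimate the problem specifies)
(b) Darcy-Weisbach: ΔP = f·(L/D)·½ρV²/1000 = 0.01707·(71/0.134)·½·1055·3.33²/1000 = 52.91 kPa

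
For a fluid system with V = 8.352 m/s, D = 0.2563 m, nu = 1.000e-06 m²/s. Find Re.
Formula: Re = \frac{V D}{\nu}
Re = 8.352·0.2563/1.000e-06 = 2.141e+06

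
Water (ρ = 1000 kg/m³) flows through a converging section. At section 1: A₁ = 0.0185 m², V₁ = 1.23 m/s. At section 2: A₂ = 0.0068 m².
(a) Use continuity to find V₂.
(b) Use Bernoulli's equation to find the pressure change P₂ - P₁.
(a) Continuity: A₁V₁=A₂V₂ -> V₂=A₁V₁/A₂=0.0185*1.23/0.0068=3.35 m/s
(b) Bernoulli: P₂-P₁=0.5*rho*(V₁^2-V₂^2)/1000=0.5*1000*(1.23^2-3.35^2)/1000=-4.855 kPa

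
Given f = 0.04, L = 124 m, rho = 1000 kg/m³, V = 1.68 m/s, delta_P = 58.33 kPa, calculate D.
Formula: \Delta P = f \frac{L}{D} \frac{\rho V^2}{2}
Substituting knowns: 58.33 = 0.04·(124/D)·0.5·1000·1.68²/1000
Solving for D: D = 0.04·124·0.5·1000·1.68²/(58.33·1000) = 0.12 m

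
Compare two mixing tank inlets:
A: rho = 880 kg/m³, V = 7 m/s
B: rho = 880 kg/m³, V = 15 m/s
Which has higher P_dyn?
P_dyn(A) = 21.56 kPa, P_dyn(B) = 99 kPa. Answer: B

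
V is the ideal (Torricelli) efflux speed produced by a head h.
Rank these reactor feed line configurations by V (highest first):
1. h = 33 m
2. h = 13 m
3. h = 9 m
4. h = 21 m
Case 1: V = 25.45 m/s
Case 2: V = 15.97 m/s
Case 3: V = 13.29 m/s
Case 4: V = 20.3 m/s
Ranking (highest first): 1, 4, 2, 3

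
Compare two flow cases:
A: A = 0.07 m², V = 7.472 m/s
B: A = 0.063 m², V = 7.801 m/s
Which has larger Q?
Q(A) = 523 L/s, Q(B) = 491.5 L/s. Answer: A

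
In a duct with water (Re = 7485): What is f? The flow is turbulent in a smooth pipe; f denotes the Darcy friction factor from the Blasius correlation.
Formula: f = \frac{0.316}{Re^{0.25}}
f = 0.316/7485^0.25 = 0.03397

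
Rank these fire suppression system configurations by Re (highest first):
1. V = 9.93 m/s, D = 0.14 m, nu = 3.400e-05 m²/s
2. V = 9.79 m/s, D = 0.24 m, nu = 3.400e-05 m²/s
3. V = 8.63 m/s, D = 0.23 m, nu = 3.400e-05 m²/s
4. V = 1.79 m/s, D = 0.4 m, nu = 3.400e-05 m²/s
Case 1: Re = 40888
Case 2: Re = 69106
Case 3: Re = 58379
Case 4: Re = 21059
Ranking (highest first): 2, 3, 1, 4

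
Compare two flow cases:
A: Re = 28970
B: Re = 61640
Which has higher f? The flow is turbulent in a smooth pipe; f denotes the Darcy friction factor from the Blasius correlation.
f(A) = 0.02422, f(B) = 0.02005. Answer: A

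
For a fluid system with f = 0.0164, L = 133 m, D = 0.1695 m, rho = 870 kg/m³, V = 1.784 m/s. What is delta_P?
Formula: \Delta P = f \frac{L}{D} \frac{\rho V^2}{2}
delta_P = 0.0164·(133/0.1695)·0.5·870·1.784²/1000 = 17.82 kPa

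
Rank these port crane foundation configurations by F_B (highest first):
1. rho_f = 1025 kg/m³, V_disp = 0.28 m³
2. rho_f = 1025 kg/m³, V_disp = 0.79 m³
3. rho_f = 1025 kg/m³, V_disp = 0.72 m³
Case 1: F_B = 2815 N
Case 2: F_B = 7944 N
Case 3: F_B = 7240 N
Ranking (highest first): 2, 3, 1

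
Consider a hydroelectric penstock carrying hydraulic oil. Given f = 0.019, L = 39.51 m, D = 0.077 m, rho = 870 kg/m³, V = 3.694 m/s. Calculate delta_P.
Formula: \Delta P = f \frac{L}{D} \frac{\rho V^2}{2}
delta_P = 0.019·(39.51/0.077)·0.5·870·3.694²/1000 = 57.87 kPa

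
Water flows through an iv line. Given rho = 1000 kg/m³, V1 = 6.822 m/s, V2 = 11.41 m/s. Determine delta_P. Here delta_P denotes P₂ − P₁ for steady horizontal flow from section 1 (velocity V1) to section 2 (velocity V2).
Formula: \Delta P = \frac{1}{2} \rho (V_1^2 - V_2^2)
delta_P = 0.5·1000·(6.822² − 11.41²)/1000 = -41.82 kPa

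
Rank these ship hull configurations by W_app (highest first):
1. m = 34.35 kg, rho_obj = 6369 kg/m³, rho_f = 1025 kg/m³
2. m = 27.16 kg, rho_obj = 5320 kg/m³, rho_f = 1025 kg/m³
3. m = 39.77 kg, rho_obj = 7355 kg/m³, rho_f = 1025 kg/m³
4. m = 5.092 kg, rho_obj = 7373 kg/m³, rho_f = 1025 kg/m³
Case 1: W_app = 282.7 N
Case 2: W_app = 215.1 N
Case 3: W_app = 335.8 N
Case 4: W_app = 43.01 N
Ranking (highest first): 3, 1, 2, 4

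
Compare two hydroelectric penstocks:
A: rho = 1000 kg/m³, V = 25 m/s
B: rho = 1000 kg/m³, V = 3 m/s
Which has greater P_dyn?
P_dyn(A) = 312.5 kPa, P_dyn(B) = 4.5 kPa. Answer: A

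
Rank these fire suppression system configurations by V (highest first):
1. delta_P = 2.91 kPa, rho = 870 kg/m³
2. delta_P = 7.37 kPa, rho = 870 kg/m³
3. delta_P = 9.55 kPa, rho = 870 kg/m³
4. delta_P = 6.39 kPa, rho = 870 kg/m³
Case 1: V = 2.586 m/s
Case 2: V = 4.116 m/s
Case 3: V = 4.686 m/s
Case 4: V = 3.833 m/s
Ranking (highest first): 3, 2, 4, 1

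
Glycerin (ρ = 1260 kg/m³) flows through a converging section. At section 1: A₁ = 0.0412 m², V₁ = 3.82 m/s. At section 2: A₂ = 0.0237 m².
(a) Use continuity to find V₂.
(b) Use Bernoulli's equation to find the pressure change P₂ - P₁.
(a) Continuity: A₁V₁=A₂V₂ -> V₂=A₁V₁/A₂=0.0412*3.82/0.0237=6.64 m/s
(b) Bernoulli: P₂-P₁=0.5*rho*(V₁^2-V₂^2)/1000=0.5*1260*(3.82^2-6.64^2)/1000=-18.58 kPa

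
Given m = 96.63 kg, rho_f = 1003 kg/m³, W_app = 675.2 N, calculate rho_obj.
Formula: W_{app} = mg\left(1 - \frac{\rho_f}{\rho_{obj}}\right)
Substituting knowns: 675.2 = 96.63·9.81·(1 − 1003/rho_obj)
Solving for rho_obj: rho_obj = 1003/(1 − 675.2/(96.63·9.81)) = 3486 kg/m³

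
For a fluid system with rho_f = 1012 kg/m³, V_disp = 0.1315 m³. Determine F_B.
Formula: F_B = \rho_f g V_{disp}
F_B = 1012·9.81·0.1315 = 1305 N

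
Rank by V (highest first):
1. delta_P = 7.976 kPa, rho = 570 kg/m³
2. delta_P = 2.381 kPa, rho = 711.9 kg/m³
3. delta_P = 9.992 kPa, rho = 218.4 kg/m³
Case 1: V = 5.29 m/s
Case 2: V = 2.586 m/s
Case 3: V = 9.566 m/s
Ranking (highest first): 3, 1, 2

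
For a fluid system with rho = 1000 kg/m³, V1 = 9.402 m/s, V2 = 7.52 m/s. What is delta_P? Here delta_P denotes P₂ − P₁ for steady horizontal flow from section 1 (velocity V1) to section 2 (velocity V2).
Formula: \Delta P = \frac{1}{2} \rho (V_1^2 - V_2^2)
delta_P = 0.5·1000·(9.402² − 7.52²)/1000 = 15.92 kPa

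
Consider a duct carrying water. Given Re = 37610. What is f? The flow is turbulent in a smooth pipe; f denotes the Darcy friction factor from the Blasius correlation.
Formula: f = \frac{0.316}{Re^{0.25}}
f = 0.316/37610^0.25 = 0.02269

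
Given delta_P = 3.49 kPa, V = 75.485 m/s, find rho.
Formula: V = \sqrt{\frac{2 \Delta P}{\rho}}
Substituting knowns: 75.485 = √(2·(3.49·1000)/rho)
Solving for rho: rho = 2·(3.49·1000)/75.485² = 1.225 kg/m³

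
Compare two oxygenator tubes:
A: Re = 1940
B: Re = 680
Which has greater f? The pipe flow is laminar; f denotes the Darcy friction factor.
f(A) = 0.03299, f(B) = 0.09412. Answer: B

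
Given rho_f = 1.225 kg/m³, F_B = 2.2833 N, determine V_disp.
Formula: F_B = \rho_f g V_{disp}
Substituting knowns: 2.2833 = 1.225·9.81·V_disp
Solving for V_disp: V_disp = 2.2833/(1.225·9.81) = 0.19 m³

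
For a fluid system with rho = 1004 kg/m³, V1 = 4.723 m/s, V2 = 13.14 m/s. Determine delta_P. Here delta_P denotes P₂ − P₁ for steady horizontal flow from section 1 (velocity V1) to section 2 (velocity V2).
Formula: \Delta P = \frac{1}{2} \rho (V_1^2 - V_2^2)
delta_P = 0.5·1004·(4.723² − 13.14²)/1000 = -75.48 kPa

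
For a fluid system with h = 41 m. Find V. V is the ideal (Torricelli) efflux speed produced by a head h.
Formula: V = \sqrt{2 g h}
V = √(2·9.81·41) = 28.36 m/s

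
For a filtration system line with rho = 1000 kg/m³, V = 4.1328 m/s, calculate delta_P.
Formula: V = \sqrt{\frac{2 \Delta P}{\rho}}
Substituting knowns: 4.1328 = √(2·(delta_P·1000)/1000)
Solving for delta_P: delta_P = 4.1328²·1000/2/1000 = 8.54 kPa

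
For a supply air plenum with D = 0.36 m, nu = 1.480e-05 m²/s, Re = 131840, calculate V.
Formula: Re = \frac{V D}{\nu}
Substituting knowns: 131840 = V·0.36/1.480e-05
Solving for V: V = 131840·1.480e-05/0.36 = 5.42 m/s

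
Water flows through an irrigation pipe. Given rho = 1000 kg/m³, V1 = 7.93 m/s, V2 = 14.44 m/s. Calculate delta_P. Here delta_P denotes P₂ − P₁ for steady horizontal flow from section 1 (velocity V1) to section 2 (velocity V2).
Formula: \Delta P = \frac{1}{2} \rho (V_1^2 - V_2^2)
delta_P = 0.5·1000·(7.93² − 14.44²)/1000 = -72.81 kPa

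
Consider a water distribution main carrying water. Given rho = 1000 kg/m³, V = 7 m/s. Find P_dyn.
Formula: P_{dyn} = \frac{1}{2} \rho V^2
P_dyn = 0.5·1000·7²/1000 = 24.5 kPa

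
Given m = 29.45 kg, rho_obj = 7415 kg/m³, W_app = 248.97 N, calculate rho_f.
Formula: W_{app} = mg\left(1 - \frac{\rho_f}{\rho_{obj}}\right)
Substituting knowns: 248.97 = 29.45·9.81·(1 − rho_f/7415)
Solving for rho_f: rho_f = 7415·(1 − 248.97/(29.45·9.81)) = 1025 kg/m³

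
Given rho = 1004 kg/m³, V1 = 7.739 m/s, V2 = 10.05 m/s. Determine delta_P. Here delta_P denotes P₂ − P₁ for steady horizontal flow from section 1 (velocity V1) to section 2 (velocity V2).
Formula: \Delta P = \frac{1}{2} \rho (V_1^2 - V_2^2)
delta_P = 0.5·1004·(7.739² − 10.05²)/1000 = -20.64 kPa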